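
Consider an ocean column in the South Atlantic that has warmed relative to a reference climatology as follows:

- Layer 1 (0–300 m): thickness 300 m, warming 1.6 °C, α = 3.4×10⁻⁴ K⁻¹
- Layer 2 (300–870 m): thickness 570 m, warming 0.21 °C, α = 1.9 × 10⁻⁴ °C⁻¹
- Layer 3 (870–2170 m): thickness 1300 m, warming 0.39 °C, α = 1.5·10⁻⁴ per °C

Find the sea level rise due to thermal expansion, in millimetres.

Δh = 262 mm

300 × 1.6 × 3.4×10⁻⁴ = 0.16320 m
300–870 m: 0.21 × 570 × 1.9×10⁻⁴ = 0.022743 m
0.39 × 1.5×10⁻⁴ × 1300 = 0.07605 m
Δh = 0.16320 + 0.022743 + 0.07605 = 0.261993 m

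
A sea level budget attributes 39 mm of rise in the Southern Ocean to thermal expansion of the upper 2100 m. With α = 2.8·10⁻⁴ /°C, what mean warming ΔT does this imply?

ΔT = Δh/(αH) = 0.039 / (2.8×10⁻⁴ × 2100) ≈ 0.06633 K

0.066 K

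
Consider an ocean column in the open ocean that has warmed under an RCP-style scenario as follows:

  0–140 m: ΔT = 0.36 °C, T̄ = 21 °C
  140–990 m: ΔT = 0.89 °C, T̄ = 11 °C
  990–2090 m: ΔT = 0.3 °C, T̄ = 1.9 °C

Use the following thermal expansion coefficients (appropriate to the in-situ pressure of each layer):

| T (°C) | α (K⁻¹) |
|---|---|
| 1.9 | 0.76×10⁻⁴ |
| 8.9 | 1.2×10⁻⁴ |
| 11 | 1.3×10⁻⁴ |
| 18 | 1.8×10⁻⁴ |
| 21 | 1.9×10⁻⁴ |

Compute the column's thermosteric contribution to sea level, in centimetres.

13.3 cm

Layer 1 at 21 °C → α = 1.9×10⁻⁴ K⁻¹
Layer 2 at 11 °C → α = 1.3×10⁻⁴ K⁻¹
Layer 3 at 1.9 °C → α = 0.76×10⁻⁴ K⁻¹
1.9×10⁻⁴ × 140 × 0.36 = 0.009576 m
0.89 × 850 × 1.3×10⁻⁴ = 0.098345 m
1100 × 0.3 × 0.76×10⁻⁴ = 0.02508 m
Δh = 0.009576 + 0.098345 + 0.02508 = 0.133001 m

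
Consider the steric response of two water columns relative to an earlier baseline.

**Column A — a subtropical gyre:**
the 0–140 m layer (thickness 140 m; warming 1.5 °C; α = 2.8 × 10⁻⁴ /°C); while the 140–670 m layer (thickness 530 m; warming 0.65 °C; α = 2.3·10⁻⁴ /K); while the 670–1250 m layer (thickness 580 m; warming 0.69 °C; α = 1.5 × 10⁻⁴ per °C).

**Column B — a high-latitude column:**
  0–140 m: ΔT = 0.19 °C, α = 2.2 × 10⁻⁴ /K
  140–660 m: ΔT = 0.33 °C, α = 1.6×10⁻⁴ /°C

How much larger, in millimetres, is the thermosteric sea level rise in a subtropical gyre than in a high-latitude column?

Δh_A − Δh_B ≈ 160 mm

A 140 × 2.8×10⁻⁴ × 1.5 = 0.05880 m
A 140–670 m: 0.65 × 2.3×10⁻⁴ × 530 = 0.079235 m
A 670–1250 m: 1.5×10⁻⁴ × 580 × 0.69 = 0.06003 m
A total: 0.198065 m
B 0–140 m: 0.19 × 140 × 2.2×10⁻⁴ = 0.005852 m
B 1.6×10⁻⁴ × 0.33 × 520 = 0.027456 m
B total: 0.033308 m
Difference: 0.198065 − 0.033308 = 0.164757 m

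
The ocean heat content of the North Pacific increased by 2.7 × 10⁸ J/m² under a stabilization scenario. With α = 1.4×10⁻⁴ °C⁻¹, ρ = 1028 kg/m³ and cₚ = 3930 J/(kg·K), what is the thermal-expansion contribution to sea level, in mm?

Δh = αQ/(ρcₚ) = 1.4×10⁻⁴ × 2.7×10⁸ / (1028 × 3930) ≈ 0.0093563 m

Δh ≈ 9.36 mm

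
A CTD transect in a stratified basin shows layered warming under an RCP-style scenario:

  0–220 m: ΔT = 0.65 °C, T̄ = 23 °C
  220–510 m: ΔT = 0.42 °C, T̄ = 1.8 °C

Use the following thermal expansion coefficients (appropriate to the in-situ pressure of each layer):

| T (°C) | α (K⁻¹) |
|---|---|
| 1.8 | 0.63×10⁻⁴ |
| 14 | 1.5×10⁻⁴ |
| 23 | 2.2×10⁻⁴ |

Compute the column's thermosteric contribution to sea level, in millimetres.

Layer 1 at 23 °C → α = 2.2×10⁻⁴ K⁻¹
Layer 2 at 1.8 °C → α = 0.63×10⁻⁴ K⁻¹
0–220 m: 2.2×10⁻⁴ × 0.65 × 220 = 0.03146 m
Layer 2: 0.63×10⁻⁴ × 290 × 0.42 = 0.0076734 m
Δh = 0.03146 + 0.0076734 = 0.0391334 m

39.1 mm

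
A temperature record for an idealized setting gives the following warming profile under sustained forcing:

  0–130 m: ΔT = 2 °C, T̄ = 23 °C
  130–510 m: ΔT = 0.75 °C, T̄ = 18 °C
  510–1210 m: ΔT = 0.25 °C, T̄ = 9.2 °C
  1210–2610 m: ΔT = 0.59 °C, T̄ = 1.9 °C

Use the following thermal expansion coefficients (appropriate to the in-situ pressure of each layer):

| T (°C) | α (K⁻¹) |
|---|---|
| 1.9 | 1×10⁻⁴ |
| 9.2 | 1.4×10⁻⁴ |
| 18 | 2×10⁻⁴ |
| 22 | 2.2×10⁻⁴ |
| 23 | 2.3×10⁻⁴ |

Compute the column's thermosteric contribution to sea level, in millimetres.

Δh = 220 mm

Layer 1 at 23 °C → α = 2.3×10⁻⁴ K⁻¹
Layer 2 at 18 °C → α = 2×10⁻⁴ K⁻¹
Layer 3 at 9.2 °C → α = 1.4×10⁻⁴ K⁻¹
Layer 4 at 1.9 °C → α = 1×10⁻⁴ K⁻¹
0–130 m: 2 × 130 × 2.3×10⁻⁴ = 0.05980 m
2×10⁻⁴ × 0.75 × 380 = 0.05700 m
0.25 × 700 × 1.4×10⁻⁴ = 0.02450 m
Layer 4: 1400 × 0.59 × 1×10⁻⁴ = 0.08260 m
Δh = 0.05980 + 0.05700 + 0.02450 + 0.08260 = 0.22390 m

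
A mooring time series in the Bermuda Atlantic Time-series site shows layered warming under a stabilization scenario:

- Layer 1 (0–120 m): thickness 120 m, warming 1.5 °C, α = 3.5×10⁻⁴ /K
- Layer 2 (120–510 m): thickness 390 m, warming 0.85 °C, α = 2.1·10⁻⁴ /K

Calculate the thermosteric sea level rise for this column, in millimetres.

Δh = 130 mm

0–120 m: 3.5×10⁻⁴ × 120 × 1.5 = 0.06300 m
0.85 × 2.1×10⁻⁴ × 390 = 0.069615 m
Δh = 0.06300 + 0.069615 = 0.132615 m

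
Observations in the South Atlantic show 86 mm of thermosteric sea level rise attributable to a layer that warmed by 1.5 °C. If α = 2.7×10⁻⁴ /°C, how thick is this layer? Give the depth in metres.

H = Δh/(αΔT) = 0.086 / (2.7×10⁻⁴ × 1.5) ≈ 212.3 m

212 m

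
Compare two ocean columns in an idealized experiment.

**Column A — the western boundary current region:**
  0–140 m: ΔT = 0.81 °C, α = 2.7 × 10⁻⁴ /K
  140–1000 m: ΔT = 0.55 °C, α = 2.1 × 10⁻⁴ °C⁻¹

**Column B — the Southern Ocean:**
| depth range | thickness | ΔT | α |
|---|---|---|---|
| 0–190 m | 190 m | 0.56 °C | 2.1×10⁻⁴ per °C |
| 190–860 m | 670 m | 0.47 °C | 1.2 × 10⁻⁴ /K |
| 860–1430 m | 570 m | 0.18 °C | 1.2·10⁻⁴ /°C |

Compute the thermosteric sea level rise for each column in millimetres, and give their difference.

A 0.81 × 140 × 2.7×10⁻⁴ = 0.030618 m
A Layer 2: 0.55 × 2.1×10⁻⁴ × 860 = 0.09933 m
A total: 0.129948 m
B 0.56 × 190 × 2.1×10⁻⁴ = 0.022344 m
B 670 × 0.47 × 1.2×10⁻⁴ = 0.037788 m
B 860–1430 m: 0.18 × 1.2×10⁻⁴ × 570 = 0.012312 m
B total: 0.072444 m
Difference: 0.129948 − 0.072444 = 0.057504 m

A: 130 mm; B: 72 mm; difference 58 mm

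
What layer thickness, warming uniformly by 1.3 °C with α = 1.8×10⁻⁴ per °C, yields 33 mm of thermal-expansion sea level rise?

H = Δh/(αΔT) = 0.033 / (1.8×10⁻⁴ × 1.3) ≈ 141.0 m

141 m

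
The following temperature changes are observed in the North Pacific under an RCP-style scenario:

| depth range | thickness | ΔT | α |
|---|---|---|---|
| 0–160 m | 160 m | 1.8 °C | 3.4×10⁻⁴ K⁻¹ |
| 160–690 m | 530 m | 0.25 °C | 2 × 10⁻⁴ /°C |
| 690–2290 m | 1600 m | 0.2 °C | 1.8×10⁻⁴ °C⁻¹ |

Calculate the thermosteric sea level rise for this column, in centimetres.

18.2 cm of thermosteric rise

3.4×10⁻⁴ × 1.8 × 160 = 0.09792 m
2×10⁻⁴ × 530 × 0.25 = 0.02650 m
Layer 3: 1600 × 1.8×10⁻⁴ × 0.2 = 0.05760 m
Δh = 0.09792 + 0.02650 + 0.05760 = 0.18202 m ≈ 18.2 cm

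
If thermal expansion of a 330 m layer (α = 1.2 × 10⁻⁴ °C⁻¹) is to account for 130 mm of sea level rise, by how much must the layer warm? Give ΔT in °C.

ΔT = Δh/(αH) = 0.13 / (1.2×10⁻⁴ × 330) ≈ 3.283 °C

about 3.28 °C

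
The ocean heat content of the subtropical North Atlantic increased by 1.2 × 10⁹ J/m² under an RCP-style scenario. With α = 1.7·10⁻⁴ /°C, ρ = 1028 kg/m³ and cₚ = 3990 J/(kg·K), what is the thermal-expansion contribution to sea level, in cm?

Δh = αQ/(ρcₚ) = 1.7×10⁻⁴ × 1.2×10⁹ / (1028 × 3990) ≈ 0.049735 m

4.97 cm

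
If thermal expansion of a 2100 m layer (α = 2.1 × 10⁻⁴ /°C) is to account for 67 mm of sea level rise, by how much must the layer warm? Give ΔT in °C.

ΔT = Δh/(αH) = 0.067 / (2.1×10⁻⁴ × 2100) ≈ 0.1519 °C

ΔT ≈ 0.15 °C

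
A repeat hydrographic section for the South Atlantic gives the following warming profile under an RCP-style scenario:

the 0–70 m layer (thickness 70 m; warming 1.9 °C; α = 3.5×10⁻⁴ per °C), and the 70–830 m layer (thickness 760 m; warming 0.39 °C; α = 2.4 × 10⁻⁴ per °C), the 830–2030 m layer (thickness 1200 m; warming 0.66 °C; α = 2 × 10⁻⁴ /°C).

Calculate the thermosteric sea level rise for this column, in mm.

276 mm

3.5×10⁻⁴ × 70 × 1.9 = 0.04655 m
70–830 m: 0.39 × 2.4×10⁻⁴ × 760 = 0.071136 m
Layer 3: 0.66 × 2×10⁻⁴ × 1200 = 0.15840 m
Δh = 0.04655 + 0.071136 + 0.15840 = 0.276086 m ≈ 276 mm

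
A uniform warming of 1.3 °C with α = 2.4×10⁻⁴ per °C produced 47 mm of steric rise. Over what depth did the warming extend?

H = Δh/(αΔT) = 0.047 / (2.4×10⁻⁴ × 1.3) ≈ 150.6 m

about 151 m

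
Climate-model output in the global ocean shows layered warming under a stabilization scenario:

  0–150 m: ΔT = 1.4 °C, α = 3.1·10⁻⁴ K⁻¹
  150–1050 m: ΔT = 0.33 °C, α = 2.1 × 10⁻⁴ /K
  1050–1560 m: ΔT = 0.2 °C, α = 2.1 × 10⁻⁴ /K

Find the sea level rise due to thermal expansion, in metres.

Layer 1: 150 × 1.4 × 3.1×10⁻⁴ = 0.06510 m
150–1050 m: 0.33 × 2.1×10⁻⁴ × 900 = 0.06237 m
1050–1560 m: 510 × 2.1×10⁻⁴ × 0.2 = 0.02142 m
Δh = 0.06510 + 0.06237 + 0.02142 = 0.14889 m ≈ 0.149 m

Δh = 0.149 m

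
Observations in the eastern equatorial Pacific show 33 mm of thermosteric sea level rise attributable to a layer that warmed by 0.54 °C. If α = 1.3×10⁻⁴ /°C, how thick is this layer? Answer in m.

470 m

H = Δh/(αΔT) = 0.033 / (1.3×10⁻⁴ × 0.54) ≈ 470.1 m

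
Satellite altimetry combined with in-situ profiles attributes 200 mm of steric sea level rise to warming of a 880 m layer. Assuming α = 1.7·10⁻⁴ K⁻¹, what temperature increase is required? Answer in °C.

ΔT = Δh/(αH) = 0.2 / (1.7×10⁻⁴ × 880) ≈ 1.337 °C

1.34 °C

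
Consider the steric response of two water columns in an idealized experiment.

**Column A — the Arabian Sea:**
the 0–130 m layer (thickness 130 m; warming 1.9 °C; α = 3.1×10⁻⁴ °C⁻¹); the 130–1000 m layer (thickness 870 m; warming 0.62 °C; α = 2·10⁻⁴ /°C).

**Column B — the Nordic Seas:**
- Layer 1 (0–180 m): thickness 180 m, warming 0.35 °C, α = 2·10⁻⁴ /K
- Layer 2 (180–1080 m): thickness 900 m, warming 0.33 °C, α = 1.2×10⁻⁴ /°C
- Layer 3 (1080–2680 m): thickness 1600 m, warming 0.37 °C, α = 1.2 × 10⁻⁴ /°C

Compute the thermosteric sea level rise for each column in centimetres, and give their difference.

A Layer 1: 1.9 × 130 × 3.1×10⁻⁴ = 0.07657 m
A 870 × 0.62 × 2×10⁻⁴ = 0.10788 m
A total: 0.18445 m
B Layer 1: 2×10⁻⁴ × 0.35 × 180 = 0.01260 m
B 180–1080 m: 1.2×10⁻⁴ × 0.33 × 900 = 0.03564 m
B 1080–2680 m: 0.37 × 1.2×10⁻⁴ × 1600 = 0.07104 m
B total: 0.11928 m
Difference: 0.18445 − 0.11928 = 0.06517 m

A: 18.4 cm; B: 11.9 cm; difference 6.52 cm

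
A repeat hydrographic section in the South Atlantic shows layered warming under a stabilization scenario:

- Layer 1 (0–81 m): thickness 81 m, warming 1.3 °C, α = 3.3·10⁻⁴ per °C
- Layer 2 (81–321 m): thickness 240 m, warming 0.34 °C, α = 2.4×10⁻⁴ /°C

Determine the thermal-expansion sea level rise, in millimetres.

54.3 mm

3.3×10⁻⁴ × 81 × 1.3 = 0.034749 m
2.4×10⁻⁴ × 0.34 × 240 = 0.019584 m
Δh = 0.034749 + 0.019584 = 0.054333 m ≈ 54.3 mm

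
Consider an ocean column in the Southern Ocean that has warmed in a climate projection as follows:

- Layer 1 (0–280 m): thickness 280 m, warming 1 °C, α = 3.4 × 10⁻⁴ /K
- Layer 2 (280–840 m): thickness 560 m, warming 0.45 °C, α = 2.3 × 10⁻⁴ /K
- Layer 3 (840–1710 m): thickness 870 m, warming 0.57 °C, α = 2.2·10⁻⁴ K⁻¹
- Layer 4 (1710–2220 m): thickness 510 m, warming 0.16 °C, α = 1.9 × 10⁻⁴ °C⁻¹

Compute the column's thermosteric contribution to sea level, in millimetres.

1 × 3.4×10⁻⁴ × 280 = 0.09520 m
280–840 m: 2.3×10⁻⁴ × 0.45 × 560 = 0.05796 m
840–1710 m: 2.2×10⁻⁴ × 0.57 × 870 = 0.109098 m
Layer 4: 0.16 × 1.9×10⁻⁴ × 510 = 0.015504 m
Δh = 0.09520 + 0.05796 + 0.109098 + 0.015504 = 0.277762 m

about 278 mm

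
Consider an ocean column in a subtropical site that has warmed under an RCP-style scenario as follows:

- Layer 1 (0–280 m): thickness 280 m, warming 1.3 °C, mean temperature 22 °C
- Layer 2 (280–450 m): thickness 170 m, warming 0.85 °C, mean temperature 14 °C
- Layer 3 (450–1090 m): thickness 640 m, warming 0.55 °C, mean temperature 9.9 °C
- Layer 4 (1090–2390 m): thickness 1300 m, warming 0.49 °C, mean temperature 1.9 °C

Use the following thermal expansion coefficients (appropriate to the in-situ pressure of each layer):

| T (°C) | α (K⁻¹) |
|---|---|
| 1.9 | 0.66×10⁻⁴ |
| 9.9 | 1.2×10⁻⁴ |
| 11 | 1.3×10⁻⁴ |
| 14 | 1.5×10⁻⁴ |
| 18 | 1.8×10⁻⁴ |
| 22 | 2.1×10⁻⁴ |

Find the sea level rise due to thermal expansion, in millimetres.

182 mm

Layer 1 at 22 °C → α = 2.1×10⁻⁴ K⁻¹
Layer 2 at 14 °C → α = 1.5×10⁻⁴ K⁻¹
Layer 3 at 9.9 °C → α = 1.2×10⁻⁴ K⁻¹
Layer 4 at 1.9 °C → α = 0.66×10⁻⁴ K⁻¹
Layer 1: 2.1×10⁻⁴ × 1.3 × 280 = 0.07644 m
170 × 1.5×10⁻⁴ × 0.85 = 0.021675 m
Layer 3: 640 × 1.2×10⁻⁴ × 0.55 = 0.04224 m
Layer 4: 0.49 × 1300 × 0.66×10⁻⁴ = 0.042042 m
Δh = 0.07644 + 0.021675 + 0.04224 + 0.042042 = 0.182397 m ≈ 182 mm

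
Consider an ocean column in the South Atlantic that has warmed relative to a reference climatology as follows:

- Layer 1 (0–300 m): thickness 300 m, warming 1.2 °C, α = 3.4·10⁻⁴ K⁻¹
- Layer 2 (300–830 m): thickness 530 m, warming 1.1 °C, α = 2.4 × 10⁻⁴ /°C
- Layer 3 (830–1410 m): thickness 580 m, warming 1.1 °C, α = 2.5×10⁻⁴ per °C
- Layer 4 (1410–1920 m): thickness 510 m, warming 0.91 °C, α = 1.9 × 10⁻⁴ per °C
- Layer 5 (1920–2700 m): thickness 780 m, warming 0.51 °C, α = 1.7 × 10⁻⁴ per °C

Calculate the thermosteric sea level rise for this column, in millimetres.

3.4×10⁻⁴ × 300 × 1.2 = 0.12240 m
300–830 m: 1.1 × 2.4×10⁻⁴ × 530 = 0.13992 m
580 × 1.1 × 2.5×10⁻⁴ = 0.15950 m
Layer 4: 510 × 1.9×10⁻⁴ × 0.91 = 0.088179 m
1920–2700 m: 0.51 × 1.7×10⁻⁴ × 780 = 0.067626 m
Δh = 0.12240 + 0.13992 + 0.15950 + 0.088179 + 0.067626 = 0.577625 m

Δh ≈ 578 mm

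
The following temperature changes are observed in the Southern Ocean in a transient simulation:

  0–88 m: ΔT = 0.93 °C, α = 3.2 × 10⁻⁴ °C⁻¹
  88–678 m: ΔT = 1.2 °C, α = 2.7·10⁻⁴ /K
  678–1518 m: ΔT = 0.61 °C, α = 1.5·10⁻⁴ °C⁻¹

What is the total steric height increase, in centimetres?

Δh = 29 cm

0–88 m: 3.2×10⁻⁴ × 0.93 × 88 = 0.0261888 m
Layer 2: 590 × 2.7×10⁻⁴ × 1.2 = 0.19116 m
Layer 3: 1.5×10⁻⁴ × 0.61 × 840 = 0.07686 m
Δh = 0.0261888 + 0.19116 + 0.07686 = 0.2942088 m ≈ 29 cm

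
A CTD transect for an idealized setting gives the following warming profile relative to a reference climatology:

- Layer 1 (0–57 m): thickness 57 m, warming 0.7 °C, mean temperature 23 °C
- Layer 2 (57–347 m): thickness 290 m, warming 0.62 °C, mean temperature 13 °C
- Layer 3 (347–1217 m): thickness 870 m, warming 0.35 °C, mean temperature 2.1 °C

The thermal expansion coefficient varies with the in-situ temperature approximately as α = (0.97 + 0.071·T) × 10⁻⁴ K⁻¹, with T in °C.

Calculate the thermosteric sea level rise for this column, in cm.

Layer 1: α = (0.97 + 0.071×23)×10⁻⁴ = 2.603×10⁻⁴ K⁻¹
Layer 2: α = (0.97 + 0.071×13)×10⁻⁴ = 1.893×10⁻⁴ K⁻¹
Layer 3: α = (0.97 + 0.071×2.1)×10⁻⁴ = 1.1191×10⁻⁴ K⁻¹
0–57 m: 2.603×10⁻⁴ × 57 × 0.7 = 0.01038597 m
Layer 2: 290 × 0.62 × 1.893×10⁻⁴ = 0.03403614 m
Layer 3: 1.1191×10⁻⁴ × 870 × 0.35 = 0.034076595 m
Δh = 0.01038597 + 0.03403614 + 0.034076595 = 0.078498705 m

7.85 cm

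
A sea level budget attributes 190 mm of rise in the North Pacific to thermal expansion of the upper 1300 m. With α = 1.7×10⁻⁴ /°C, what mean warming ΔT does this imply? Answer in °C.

ΔT = Δh/(αH) = 0.19 / (1.7×10⁻⁴ × 1300) ≈ 0.8597 °C

about 0.860 °C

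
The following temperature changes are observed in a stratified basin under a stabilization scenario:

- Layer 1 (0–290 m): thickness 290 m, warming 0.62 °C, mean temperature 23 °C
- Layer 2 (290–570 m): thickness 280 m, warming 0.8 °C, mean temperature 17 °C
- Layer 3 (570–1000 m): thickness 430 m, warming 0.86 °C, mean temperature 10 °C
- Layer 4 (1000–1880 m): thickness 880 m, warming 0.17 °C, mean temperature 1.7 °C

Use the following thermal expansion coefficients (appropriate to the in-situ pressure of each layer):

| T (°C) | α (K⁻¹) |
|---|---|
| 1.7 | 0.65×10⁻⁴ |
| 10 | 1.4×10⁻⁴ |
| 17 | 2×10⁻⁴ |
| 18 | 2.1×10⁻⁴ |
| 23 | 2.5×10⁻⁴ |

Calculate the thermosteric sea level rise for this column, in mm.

Layer 1 at 23 °C → α = 2.5×10⁻⁴ K⁻¹
Layer 2 at 17 °C → α = 2×10⁻⁴ K⁻¹
Layer 3 at 10 °C → α = 1.4×10⁻⁴ K⁻¹
Layer 4 at 1.7 °C → α = 0.65×10⁻⁴ K⁻¹
290 × 2.5×10⁻⁴ × 0.62 = 0.04495 m
Layer 2: 2×10⁻⁴ × 0.8 × 280 = 0.04480 m
570–1000 m: 430 × 1.4×10⁻⁴ × 0.86 = 0.051772 m
Layer 4: 0.17 × 0.65×10⁻⁴ × 880 = 0.009724 m
Δh = 0.04495 + 0.04480 + 0.051772 + 0.009724 = 0.151246 m

Δh ≈ 150 mm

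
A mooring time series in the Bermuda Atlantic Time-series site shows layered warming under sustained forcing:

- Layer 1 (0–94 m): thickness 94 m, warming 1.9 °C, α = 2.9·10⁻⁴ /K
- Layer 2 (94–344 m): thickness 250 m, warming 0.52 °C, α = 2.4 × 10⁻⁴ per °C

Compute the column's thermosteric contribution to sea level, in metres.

0.0830 m of thermosteric rise

Layer 1: 1.9 × 2.9×10⁻⁴ × 94 = 0.051794 m
Layer 2: 0.52 × 250 × 2.4×10⁻⁴ = 0.03120 m
Δh = 0.051794 + 0.03120 = 0.082994 m ≈ 0.0830 m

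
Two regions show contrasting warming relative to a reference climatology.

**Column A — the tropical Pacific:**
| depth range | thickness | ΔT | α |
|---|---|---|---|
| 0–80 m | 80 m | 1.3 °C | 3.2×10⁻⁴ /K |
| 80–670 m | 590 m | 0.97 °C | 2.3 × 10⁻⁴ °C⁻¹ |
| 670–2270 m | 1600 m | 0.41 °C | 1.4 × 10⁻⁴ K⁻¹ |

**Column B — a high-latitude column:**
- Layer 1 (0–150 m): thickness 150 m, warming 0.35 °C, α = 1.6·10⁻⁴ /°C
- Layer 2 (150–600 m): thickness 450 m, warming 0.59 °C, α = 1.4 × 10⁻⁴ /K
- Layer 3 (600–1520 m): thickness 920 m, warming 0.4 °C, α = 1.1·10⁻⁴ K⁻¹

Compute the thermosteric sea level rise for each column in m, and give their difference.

Δh_A ≈ 0.26 m, Δh_B ≈ 0.086 m; difference ≈ 0.17 m

A 80 × 3.2×10⁻⁴ × 1.3 = 0.03328 m
A Layer 2: 2.3×10⁻⁴ × 0.97 × 590 = 0.131629 m
A 670–2270 m: 0.41 × 1600 × 1.4×10⁻⁴ = 0.09184 m
A total: 0.256749 m
B 0–150 m: 150 × 0.35 × 1.6×10⁻⁴ = 0.00840 m
B Layer 2: 0.59 × 450 × 1.4×10⁻⁴ = 0.03717 m
B 1.1×10⁻⁴ × 920 × 0.4 = 0.04048 m
B total: 0.08605 m
Difference: 0.256749 − 0.08605 = 0.170699 m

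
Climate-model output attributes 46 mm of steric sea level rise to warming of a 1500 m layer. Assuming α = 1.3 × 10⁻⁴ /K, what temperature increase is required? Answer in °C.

ΔT = Δh/(αH) = 0.046 / (1.3×10⁻⁴ × 1500) ≈ 0.2359 °C

0.24 °C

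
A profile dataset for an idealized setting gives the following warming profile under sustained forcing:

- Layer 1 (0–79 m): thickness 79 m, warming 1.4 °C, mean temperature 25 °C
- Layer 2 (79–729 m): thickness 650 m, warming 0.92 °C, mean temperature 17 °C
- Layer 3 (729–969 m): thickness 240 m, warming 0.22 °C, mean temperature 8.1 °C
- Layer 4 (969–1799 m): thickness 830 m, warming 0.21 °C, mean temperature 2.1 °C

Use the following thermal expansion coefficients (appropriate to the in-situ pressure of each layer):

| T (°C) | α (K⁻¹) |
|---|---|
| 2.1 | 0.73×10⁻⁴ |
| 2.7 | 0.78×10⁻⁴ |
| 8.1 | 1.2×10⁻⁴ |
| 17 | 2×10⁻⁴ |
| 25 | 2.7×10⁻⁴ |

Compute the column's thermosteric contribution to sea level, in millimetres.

Layer 1 at 25 °C → α = 2.7×10⁻⁴ K⁻¹
Layer 2 at 17 °C → α = 2×10⁻⁴ K⁻¹
Layer 3 at 8.1 °C → α = 1.2×10⁻⁴ K⁻¹
Layer 4 at 2.1 °C → α = 0.73×10⁻⁴ K⁻¹
0–79 m: 79 × 2.7×10⁻⁴ × 1.4 = 0.029862 m
Layer 2: 650 × 0.92 × 2×10⁻⁴ = 0.11960 m
Layer 3: 240 × 1.2×10⁻⁴ × 0.22 = 0.006336 m
0.73×10⁻⁴ × 0.21 × 830 = 0.0127239 m
Δh = 0.029862 + 0.11960 + 0.006336 + 0.0127239 = 0.1685219 m

169 mm of thermosteric rise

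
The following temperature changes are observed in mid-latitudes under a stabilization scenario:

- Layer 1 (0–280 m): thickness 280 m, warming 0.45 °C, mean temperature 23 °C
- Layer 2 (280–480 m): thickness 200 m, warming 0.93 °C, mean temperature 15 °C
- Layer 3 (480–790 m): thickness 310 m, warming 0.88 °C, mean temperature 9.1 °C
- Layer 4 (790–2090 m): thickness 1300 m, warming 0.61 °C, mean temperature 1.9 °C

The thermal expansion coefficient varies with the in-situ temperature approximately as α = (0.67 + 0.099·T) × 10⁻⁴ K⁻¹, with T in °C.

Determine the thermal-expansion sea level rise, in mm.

Layer 1: α = (0.67 + 0.099×23)×10⁻⁴ = 2.947×10⁻⁴ K⁻¹
Layer 2: α = (0.67 + 0.099×15)×10⁻⁴ = 2.155×10⁻⁴ K⁻¹
Layer 3: α = (0.67 + 0.099×9.1)×10⁻⁴ = 1.5709×10⁻⁴ K⁻¹
Layer 4: α = (0.67 + 0.099×1.9)×10⁻⁴ = 0.8581×10⁻⁴ K⁻¹
0–280 m: 2.947×10⁻⁴ × 0.45 × 280 = 0.0371322 m
0.93 × 200 × 2.155×10⁻⁴ = 0.040083 m
Layer 3: 0.88 × 310 × 1.5709×10⁻⁴ = 0.042854152 m
790–2090 m: 1300 × 0.8581×10⁻⁴ × 0.61 = 0.06804733 m
Δh = 0.0371322 + 0.040083 + 0.042854152 + 0.06804733 = 0.188116682 m

about 188 mm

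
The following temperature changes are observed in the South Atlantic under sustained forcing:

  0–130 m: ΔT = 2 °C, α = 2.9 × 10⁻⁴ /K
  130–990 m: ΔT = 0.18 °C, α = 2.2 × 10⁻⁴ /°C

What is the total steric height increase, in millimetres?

Layer 1: 2 × 130 × 2.9×10⁻⁴ = 0.07540 m
860 × 0.18 × 2.2×10⁻⁴ = 0.034056 m
Δh = 0.07540 + 0.034056 = 0.109456 m

Δh = 109 mm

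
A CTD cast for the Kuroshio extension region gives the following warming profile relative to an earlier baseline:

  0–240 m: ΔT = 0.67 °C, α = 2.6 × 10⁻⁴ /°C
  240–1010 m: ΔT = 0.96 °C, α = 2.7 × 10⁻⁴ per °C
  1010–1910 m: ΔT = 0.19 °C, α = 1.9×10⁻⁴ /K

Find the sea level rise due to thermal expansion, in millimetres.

Layer 1: 0.67 × 2.6×10⁻⁴ × 240 = 0.041808 m
Layer 2: 0.96 × 770 × 2.7×10⁻⁴ = 0.199584 m
900 × 0.19 × 1.9×10⁻⁴ = 0.03249 m
Δh = 0.041808 + 0.199584 + 0.03249 = 0.273882 m ≈ 274 mm

Δh ≈ 274 mm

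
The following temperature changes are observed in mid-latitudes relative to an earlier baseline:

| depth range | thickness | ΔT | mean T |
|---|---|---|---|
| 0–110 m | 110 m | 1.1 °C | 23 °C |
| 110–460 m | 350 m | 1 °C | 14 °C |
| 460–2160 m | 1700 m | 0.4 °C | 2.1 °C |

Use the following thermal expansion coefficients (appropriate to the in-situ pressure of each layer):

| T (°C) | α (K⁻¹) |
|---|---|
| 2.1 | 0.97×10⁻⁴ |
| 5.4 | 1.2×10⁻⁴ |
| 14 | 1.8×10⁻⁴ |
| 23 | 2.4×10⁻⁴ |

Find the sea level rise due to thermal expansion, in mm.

Layer 1 at 23 °C → α = 2.4×10⁻⁴ K⁻¹
Layer 2 at 14 °C → α = 1.8×10⁻⁴ K⁻¹
Layer 3 at 2.1 °C → α = 0.97×10⁻⁴ K⁻¹
110 × 2.4×10⁻⁴ × 1.1 = 0.02904 m
110–460 m: 350 × 1 × 1.8×10⁻⁴ = 0.06300 m
0.97×10⁻⁴ × 1700 × 0.4 = 0.06596 m
Δh = 0.02904 + 0.06300 + 0.06596 = 0.15800 m ≈ 158 mm

158 mm of thermosteric rise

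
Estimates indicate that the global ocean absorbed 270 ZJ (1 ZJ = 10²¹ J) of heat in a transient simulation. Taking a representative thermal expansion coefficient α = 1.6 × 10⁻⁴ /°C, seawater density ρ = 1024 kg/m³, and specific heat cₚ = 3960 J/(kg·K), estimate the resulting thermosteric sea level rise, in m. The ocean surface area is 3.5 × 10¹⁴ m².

Per unit area: Q = 270×10²¹ / (3.5×10¹⁴) ≈ 7.714×10⁸ J/m²
Δh = αQ/(ρcₚ) = 1.6×10⁻⁴ × 7.714×10⁸ / (1024 × 3960) ≈ 0.030437 m

about 0.030 m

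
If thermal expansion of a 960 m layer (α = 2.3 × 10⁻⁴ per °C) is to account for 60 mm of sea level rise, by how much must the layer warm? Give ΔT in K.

ΔT = Δh/(αH) = 0.06 / (2.3×10⁻⁴ × 960) ≈ 0.2717 K

0.272 K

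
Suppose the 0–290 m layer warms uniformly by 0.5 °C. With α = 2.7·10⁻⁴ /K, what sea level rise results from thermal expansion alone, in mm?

Δh ≈ 39.2 mm

Δh = αΔT·H = 2.7×10⁻⁴ × 0.5 × 290 = 0.03915 m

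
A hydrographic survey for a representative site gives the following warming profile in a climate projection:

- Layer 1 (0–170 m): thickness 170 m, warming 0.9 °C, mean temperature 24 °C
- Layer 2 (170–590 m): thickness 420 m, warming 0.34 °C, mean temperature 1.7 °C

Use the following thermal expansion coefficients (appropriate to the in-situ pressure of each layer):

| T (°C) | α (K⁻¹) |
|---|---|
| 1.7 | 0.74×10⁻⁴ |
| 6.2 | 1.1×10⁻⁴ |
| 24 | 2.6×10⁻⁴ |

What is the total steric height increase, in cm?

Layer 1 at 24 °C → α = 2.6×10⁻⁴ K⁻¹
Layer 2 at 1.7 °C → α = 0.74×10⁻⁴ K⁻¹
Layer 1: 170 × 0.9 × 2.6×10⁻⁴ = 0.03978 m
170–590 m: 420 × 0.34 × 0.74×10⁻⁴ = 0.0105672 m
Δh = 0.03978 + 0.0105672 = 0.0503472 m ≈ 5.03 cm

Δh ≈ 5.03 cm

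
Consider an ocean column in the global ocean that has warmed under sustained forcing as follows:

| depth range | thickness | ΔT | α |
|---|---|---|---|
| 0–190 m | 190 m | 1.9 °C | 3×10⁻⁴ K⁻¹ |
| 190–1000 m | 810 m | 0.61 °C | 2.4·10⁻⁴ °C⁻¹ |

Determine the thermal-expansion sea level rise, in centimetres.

Δh = 23 cm

Layer 1: 190 × 1.9 × 3×10⁻⁴ = 0.10830 m
Layer 2: 810 × 2.4×10⁻⁴ × 0.61 = 0.118584 m
Δh = 0.10830 + 0.118584 = 0.226884 m ≈ 23 cm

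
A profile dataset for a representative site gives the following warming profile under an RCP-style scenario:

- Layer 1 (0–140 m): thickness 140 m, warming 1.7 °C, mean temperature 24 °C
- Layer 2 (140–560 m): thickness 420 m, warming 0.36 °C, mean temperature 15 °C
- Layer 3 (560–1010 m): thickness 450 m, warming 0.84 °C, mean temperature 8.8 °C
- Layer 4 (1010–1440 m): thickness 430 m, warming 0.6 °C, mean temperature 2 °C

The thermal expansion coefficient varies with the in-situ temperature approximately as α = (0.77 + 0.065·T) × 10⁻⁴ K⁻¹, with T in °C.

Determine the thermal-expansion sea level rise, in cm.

Layer 1: α = (0.77 + 0.065×24)×10⁻⁴ = 2.33×10⁻⁴ K⁻¹
Layer 2: α = (0.77 + 0.065×15)×10⁻⁴ = 1.745×10⁻⁴ K⁻¹
Layer 3: α = (0.77 + 0.065×8.8)×10⁻⁴ = 1.342×10⁻⁴ K⁻¹
Layer 4: α = (0.77 + 0.065×2)×10⁻⁴ = 0.9×10⁻⁴ K⁻¹
0–140 m: 1.7 × 2.33×10⁻⁴ × 140 = 0.055454 m
0.36 × 1.745×10⁻⁴ × 420 = 0.0263844 m
Layer 3: 0.84 × 1.342×10⁻⁴ × 450 = 0.0507276 m
0.6 × 0.9×10⁻⁴ × 430 = 0.02322 m
Δh = 0.055454 + 0.0263844 + 0.0507276 + 0.02322 = 0.155786 m ≈ 15.6 cm

Δh ≈ 15.6 cm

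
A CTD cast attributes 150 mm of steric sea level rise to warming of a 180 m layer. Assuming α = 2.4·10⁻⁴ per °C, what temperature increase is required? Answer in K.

ΔT ≈ 3.47 K

ΔT = Δh/(αH) = 0.15 / (2.4×10⁻⁴ × 180) ≈ 3.472 K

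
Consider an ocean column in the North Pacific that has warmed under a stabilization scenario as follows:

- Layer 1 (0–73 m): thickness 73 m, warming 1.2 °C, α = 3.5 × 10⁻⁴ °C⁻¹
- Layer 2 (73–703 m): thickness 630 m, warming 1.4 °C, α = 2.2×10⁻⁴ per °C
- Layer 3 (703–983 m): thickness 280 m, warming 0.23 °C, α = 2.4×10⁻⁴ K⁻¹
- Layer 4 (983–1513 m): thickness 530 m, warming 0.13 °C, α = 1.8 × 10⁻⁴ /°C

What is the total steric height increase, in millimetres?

about 250 mm

Layer 1: 73 × 1.2 × 3.5×10⁻⁴ = 0.03066 m
1.4 × 2.2×10⁻⁴ × 630 = 0.19404 m
703–983 m: 2.4×10⁻⁴ × 280 × 0.23 = 0.015456 m
1.8×10⁻⁴ × 0.13 × 530 = 0.012402 m
Δh = 0.03066 + 0.19404 + 0.015456 + 0.012402 = 0.252558 m ≈ 250 mm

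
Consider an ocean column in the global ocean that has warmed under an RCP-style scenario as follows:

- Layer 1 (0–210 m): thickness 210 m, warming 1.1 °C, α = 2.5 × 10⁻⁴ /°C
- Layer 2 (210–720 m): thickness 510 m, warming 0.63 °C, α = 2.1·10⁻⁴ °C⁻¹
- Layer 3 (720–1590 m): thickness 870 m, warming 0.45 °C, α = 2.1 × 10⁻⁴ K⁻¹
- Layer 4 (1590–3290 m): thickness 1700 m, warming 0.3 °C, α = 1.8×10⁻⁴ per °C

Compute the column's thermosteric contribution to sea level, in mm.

Layer 1: 2.5×10⁻⁴ × 1.1 × 210 = 0.05775 m
Layer 2: 2.1×10⁻⁴ × 510 × 0.63 = 0.067473 m
720–1590 m: 0.45 × 870 × 2.1×10⁻⁴ = 0.082215 m
1590–3290 m: 1700 × 0.3 × 1.8×10⁻⁴ = 0.09180 m
Δh = 0.05775 + 0.067473 + 0.082215 + 0.09180 = 0.299238 m

Δh ≈ 300 mm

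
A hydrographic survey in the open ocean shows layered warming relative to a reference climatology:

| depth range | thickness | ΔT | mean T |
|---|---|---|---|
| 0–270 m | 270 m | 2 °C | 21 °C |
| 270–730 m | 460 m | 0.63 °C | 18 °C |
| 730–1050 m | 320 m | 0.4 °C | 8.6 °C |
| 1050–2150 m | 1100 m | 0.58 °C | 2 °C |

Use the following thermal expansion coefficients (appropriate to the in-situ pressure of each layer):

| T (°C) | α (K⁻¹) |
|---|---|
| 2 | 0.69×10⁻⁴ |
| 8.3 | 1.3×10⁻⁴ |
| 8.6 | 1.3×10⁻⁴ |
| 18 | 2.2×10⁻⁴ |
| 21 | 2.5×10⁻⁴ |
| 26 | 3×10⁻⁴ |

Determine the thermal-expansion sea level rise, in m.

Layer 1 at 21 °C → α = 2.5×10⁻⁴ K⁻¹
Layer 2 at 18 °C → α = 2.2×10⁻⁴ K⁻¹
Layer 3 at 8.6 °C → α = 1.3×10⁻⁴ K⁻¹
Layer 4 at 2 °C → α = 0.69×10⁻⁴ K⁻¹
Layer 1: 2 × 270 × 2.5×10⁻⁴ = 0.13500 m
Layer 2: 0.63 × 2.2×10⁻⁴ × 460 = 0.063756 m
Layer 3: 320 × 1.3×10⁻⁴ × 0.4 = 0.01664 m
Layer 4: 0.58 × 1100 × 0.69×10⁻⁴ = 0.044022 m
Δh = 0.13500 + 0.063756 + 0.01664 + 0.044022 = 0.259418 m

about 0.259 m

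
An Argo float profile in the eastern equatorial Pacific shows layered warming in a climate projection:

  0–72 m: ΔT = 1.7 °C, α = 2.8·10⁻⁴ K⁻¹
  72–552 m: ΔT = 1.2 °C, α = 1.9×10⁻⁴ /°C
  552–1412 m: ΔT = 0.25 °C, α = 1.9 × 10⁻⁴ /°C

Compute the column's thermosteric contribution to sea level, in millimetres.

72 × 1.7 × 2.8×10⁻⁴ = 0.034272 m
Layer 2: 1.2 × 1.9×10⁻⁴ × 480 = 0.10944 m
860 × 1.9×10⁻⁴ × 0.25 = 0.04085 m
Δh = 0.034272 + 0.10944 + 0.04085 = 0.184562 m

185 mm of thermosteric rise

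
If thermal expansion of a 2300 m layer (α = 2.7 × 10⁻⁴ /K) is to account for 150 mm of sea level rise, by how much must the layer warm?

ΔT ≈ 0.242 °C

ΔT = Δh/(αH) = 0.15 / (2.7×10⁻⁴ × 2300) ≈ 0.2415 °C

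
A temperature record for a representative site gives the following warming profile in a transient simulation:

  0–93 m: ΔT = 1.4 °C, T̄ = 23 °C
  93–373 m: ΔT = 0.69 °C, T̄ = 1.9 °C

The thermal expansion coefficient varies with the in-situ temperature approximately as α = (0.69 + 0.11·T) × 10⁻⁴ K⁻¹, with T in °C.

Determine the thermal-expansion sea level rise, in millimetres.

about 59.3 mm

Layer 1: α = (0.69 + 0.11×23)×10⁻⁴ = 3.22×10⁻⁴ K⁻¹
Layer 2: α = (0.69 + 0.11×1.9)×10⁻⁴ = 0.899×10⁻⁴ K⁻¹
0–93 m: 3.22×10⁻⁴ × 93 × 1.4 = 0.0419244 m
0.69 × 280 × 0.899×10⁻⁴ = 0.01736868 m
Δh = 0.0419244 + 0.01736868 = 0.05929308 m ≈ 59.3 mm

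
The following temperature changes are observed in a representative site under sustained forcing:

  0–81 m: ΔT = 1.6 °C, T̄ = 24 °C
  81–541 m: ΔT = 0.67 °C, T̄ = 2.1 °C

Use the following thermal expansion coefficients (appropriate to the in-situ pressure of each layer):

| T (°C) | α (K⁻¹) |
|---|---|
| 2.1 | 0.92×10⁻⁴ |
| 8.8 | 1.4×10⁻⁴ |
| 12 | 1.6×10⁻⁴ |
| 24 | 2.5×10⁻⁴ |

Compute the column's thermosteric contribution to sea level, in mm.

Δh = 60.8 mm

Layer 1 at 24 °C → α = 2.5×10⁻⁴ K⁻¹
Layer 2 at 2.1 °C → α = 0.92×10⁻⁴ K⁻¹
Layer 1: 1.6 × 2.5×10⁻⁴ × 81 = 0.03240 m
Layer 2: 0.67 × 460 × 0.92×10⁻⁴ = 0.0283544 m
Δh = 0.03240 + 0.0283544 = 0.0607544 m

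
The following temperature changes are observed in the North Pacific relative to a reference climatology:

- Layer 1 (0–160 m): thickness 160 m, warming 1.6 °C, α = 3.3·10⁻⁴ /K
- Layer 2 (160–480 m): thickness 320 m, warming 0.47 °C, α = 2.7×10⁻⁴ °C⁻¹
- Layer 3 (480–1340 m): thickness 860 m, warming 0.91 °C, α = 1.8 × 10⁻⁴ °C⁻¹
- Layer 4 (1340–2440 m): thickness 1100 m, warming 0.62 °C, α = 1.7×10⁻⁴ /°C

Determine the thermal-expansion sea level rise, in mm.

Layer 1: 1.6 × 160 × 3.3×10⁻⁴ = 0.08448 m
160–480 m: 320 × 0.47 × 2.7×10⁻⁴ = 0.040608 m
Layer 3: 0.91 × 860 × 1.8×10⁻⁴ = 0.140868 m
1.7×10⁻⁴ × 1100 × 0.62 = 0.11594 m
Δh = 0.08448 + 0.040608 + 0.140868 + 0.11594 = 0.381896 m

Δh = 382 mm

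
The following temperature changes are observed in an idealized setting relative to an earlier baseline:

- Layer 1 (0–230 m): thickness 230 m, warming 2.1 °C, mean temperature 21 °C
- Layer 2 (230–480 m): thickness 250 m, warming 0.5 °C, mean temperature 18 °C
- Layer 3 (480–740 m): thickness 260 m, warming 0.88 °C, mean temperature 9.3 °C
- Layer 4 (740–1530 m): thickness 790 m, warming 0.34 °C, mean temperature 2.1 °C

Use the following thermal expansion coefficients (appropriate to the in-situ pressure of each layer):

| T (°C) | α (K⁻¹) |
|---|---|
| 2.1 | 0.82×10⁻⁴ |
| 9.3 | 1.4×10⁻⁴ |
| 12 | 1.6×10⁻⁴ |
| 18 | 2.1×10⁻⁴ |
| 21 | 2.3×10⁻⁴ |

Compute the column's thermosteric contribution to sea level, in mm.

Layer 1 at 21 °C → α = 2.3×10⁻⁴ K⁻¹
Layer 2 at 18 °C → α = 2.1×10⁻⁴ K⁻¹
Layer 3 at 9.3 °C → α = 1.4×10⁻⁴ K⁻¹
Layer 4 at 2.1 °C → α = 0.82×10⁻⁴ K⁻¹
Layer 1: 230 × 2.1 × 2.3×10⁻⁴ = 0.11109 m
Layer 2: 2.1×10⁻⁴ × 0.5 × 250 = 0.02625 m
Layer 3: 260 × 1.4×10⁻⁴ × 0.88 = 0.032032 m
Layer 4: 0.34 × 0.82×10⁻⁴ × 790 = 0.0220252 m
Δh = 0.11109 + 0.02625 + 0.032032 + 0.0220252 = 0.1913972 m

191 mm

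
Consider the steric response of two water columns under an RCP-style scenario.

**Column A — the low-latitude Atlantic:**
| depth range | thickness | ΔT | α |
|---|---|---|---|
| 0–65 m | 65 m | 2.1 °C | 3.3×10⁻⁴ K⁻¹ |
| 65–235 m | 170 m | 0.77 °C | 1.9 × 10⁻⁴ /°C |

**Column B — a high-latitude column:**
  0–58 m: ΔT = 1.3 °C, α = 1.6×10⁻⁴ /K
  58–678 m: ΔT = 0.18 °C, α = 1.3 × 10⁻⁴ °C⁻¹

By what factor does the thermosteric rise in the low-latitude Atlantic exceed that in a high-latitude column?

a factor of 2.63

A 3.3×10⁻⁴ × 2.1 × 65 = 0.045045 m
A 1.9×10⁻⁴ × 0.77 × 170 = 0.024871 m
A total: 0.069916 m
B 0–58 m: 1.3 × 1.6×10⁻⁴ × 58 = 0.012064 m
B Layer 2: 0.18 × 1.3×10⁻⁴ × 620 = 0.014508 m
B total: 0.026572 m
Ratio: 0.069916 / 0.026572 ≈ 2.631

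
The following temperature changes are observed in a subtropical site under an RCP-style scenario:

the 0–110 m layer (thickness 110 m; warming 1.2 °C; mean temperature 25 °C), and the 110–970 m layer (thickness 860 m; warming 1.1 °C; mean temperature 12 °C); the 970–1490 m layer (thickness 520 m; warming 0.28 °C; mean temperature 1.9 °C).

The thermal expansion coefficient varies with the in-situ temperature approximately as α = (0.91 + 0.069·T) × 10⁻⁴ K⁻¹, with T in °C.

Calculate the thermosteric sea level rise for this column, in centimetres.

Layer 1: α = (0.91 + 0.069×25)×10⁻⁴ = 2.635×10⁻⁴ K⁻¹
Layer 2: α = (0.91 + 0.069×12)×10⁻⁴ = 1.738×10⁻⁴ K⁻¹
Layer 3: α = (0.91 + 0.069×1.9)×10⁻⁴ = 1.0411×10⁻⁴ K⁻¹
2.635×10⁻⁴ × 110 × 1.2 = 0.034782 m
Layer 2: 860 × 1.1 × 1.738×10⁻⁴ = 0.1644148 m
970–1490 m: 1.0411×10⁻⁴ × 520 × 0.28 = 0.015158416 m
Δh = 0.034782 + 0.1644148 + 0.015158416 = 0.214355216 m ≈ 21.4 cm

21.4 cm of thermosteric rise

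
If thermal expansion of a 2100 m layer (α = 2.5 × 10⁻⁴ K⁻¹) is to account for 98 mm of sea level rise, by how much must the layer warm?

ΔT ≈ 0.19 °C

ΔT = Δh/(αH) = 0.098 / (2.5×10⁻⁴ × 2100) ≈ 0.1867 °C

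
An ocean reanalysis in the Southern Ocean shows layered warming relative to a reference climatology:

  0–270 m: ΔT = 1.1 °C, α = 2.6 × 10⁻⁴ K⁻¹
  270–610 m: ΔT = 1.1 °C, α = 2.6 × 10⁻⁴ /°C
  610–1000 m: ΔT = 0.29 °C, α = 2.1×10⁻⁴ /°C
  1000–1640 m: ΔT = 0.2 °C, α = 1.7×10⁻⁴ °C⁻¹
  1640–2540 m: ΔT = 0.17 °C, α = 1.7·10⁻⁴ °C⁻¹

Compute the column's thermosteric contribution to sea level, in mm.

Δh ≈ 250 mm

Layer 1: 1.1 × 2.6×10⁻⁴ × 270 = 0.07722 m
Layer 2: 340 × 1.1 × 2.6×10⁻⁴ = 0.09724 m
390 × 0.29 × 2.1×10⁻⁴ = 0.023751 m
Layer 4: 1.7×10⁻⁴ × 0.2 × 640 = 0.02176 m
Layer 5: 900 × 1.7×10⁻⁴ × 0.17 = 0.02601 m
Δh = 0.07722 + 0.09724 + 0.023751 + 0.02176 + 0.02601 = 0.245981 m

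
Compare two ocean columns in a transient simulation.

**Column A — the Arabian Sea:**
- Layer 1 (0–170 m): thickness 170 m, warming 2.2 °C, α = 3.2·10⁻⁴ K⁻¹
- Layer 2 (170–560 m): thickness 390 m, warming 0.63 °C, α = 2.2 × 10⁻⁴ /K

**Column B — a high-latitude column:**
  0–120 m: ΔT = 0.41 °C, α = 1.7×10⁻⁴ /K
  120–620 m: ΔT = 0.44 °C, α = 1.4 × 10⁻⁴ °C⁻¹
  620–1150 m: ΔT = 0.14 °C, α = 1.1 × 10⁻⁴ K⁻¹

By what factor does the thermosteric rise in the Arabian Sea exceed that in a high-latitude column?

a factor of 3.7

A 0–170 m: 3.2×10⁻⁴ × 2.2 × 170 = 0.11968 m
A 170–560 m: 0.63 × 390 × 2.2×10⁻⁴ = 0.054054 m
A total: 0.173734 m
B 0–120 m: 120 × 1.7×10⁻⁴ × 0.41 = 0.008364 m
B 1.4×10⁻⁴ × 500 × 0.44 = 0.03080 m
B 0.14 × 530 × 1.1×10⁻⁴ = 0.008162 m
B total: 0.047326 m
Ratio: 0.173734 / 0.047326 ≈ 3.671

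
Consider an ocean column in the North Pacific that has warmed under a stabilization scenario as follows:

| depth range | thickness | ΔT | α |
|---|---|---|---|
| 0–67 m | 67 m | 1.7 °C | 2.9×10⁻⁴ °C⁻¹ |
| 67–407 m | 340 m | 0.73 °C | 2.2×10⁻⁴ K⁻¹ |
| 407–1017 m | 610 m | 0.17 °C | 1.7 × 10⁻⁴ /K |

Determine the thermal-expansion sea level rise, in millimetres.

105 mm of thermosteric rise

2.9×10⁻⁴ × 67 × 1.7 = 0.033031 m
Layer 2: 0.73 × 2.2×10⁻⁴ × 340 = 0.054604 m
407–1017 m: 610 × 1.7×10⁻⁴ × 0.17 = 0.017629 m
Δh = 0.033031 + 0.054604 + 0.017629 = 0.105264 m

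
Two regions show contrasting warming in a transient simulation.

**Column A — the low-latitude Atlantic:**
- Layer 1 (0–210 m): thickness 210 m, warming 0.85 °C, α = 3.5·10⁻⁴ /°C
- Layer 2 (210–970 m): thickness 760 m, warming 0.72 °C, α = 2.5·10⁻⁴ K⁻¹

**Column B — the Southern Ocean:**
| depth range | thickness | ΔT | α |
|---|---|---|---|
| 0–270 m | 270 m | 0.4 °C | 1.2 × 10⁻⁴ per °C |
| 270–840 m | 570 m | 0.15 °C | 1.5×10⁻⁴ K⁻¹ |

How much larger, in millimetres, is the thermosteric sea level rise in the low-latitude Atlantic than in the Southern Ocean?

Δh_A − Δh_B ≈ 170 mm

A 3.5×10⁻⁴ × 210 × 0.85 = 0.062475 m
A Layer 2: 760 × 2.5×10⁻⁴ × 0.72 = 0.13680 m
A total: 0.199275 m
B 0–270 m: 270 × 0.4 × 1.2×10⁻⁴ = 0.01296 m
B 1.5×10⁻⁴ × 0.15 × 570 = 0.012825 m
B total: 0.025785 m
Difference: 0.199275 − 0.025785 = 0.17349 m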